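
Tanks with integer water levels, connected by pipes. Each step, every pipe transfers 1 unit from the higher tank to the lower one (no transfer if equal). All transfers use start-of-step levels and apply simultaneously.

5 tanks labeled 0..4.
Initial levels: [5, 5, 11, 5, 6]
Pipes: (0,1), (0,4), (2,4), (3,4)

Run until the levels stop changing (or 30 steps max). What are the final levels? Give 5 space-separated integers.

Answer: 7 6 7 7 5

Derivation:
Step 1: flows [0=1,4->0,2->4,4->3] -> levels [6 5 10 6 5]
Step 2: flows [0->1,0->4,2->4,3->4] -> levels [4 6 9 5 8]
Step 3: flows [1->0,4->0,2->4,4->3] -> levels [6 5 8 6 7]
Step 4: flows [0->1,4->0,2->4,4->3] -> levels [6 6 7 7 6]
Step 5: flows [0=1,0=4,2->4,3->4] -> levels [6 6 6 6 8]
Step 6: flows [0=1,4->0,4->2,4->3] -> levels [7 6 7 7 5]
Step 7: flows [0->1,0->4,2->4,3->4] -> levels [5 7 6 6 8]
Step 8: flows [1->0,4->0,4->2,4->3] -> levels [7 6 7 7 5]
  -> period-2 cycle: step 8 state = step 6 state; never stabilizes
  -> state at step 30: (30-6) mod 2 = 0, same as step 6 -> [7 6 7 7 5]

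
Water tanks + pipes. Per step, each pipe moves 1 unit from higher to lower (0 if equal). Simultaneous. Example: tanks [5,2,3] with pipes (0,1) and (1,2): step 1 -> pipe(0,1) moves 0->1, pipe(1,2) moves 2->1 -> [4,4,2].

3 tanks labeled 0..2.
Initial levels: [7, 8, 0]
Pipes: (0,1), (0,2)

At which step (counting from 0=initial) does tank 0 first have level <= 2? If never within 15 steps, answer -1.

Step 1: flows [1->0,0->2] -> levels [7 7 1]
Step 2: flows [0=1,0->2] -> levels [6 7 2]
Step 3: flows [1->0,0->2] -> levels [6 6 3]
Step 4: flows [0=1,0->2] -> levels [5 6 4]
Step 5: flows [1->0,0->2] -> levels [5 5 5]
Step 6: flows [0=1,0=2] -> levels [5 5 5]
  -> stable; tank 0 stays at 5 > 2
Tank 0 never reaches <=2 within 15 steps

Answer: -1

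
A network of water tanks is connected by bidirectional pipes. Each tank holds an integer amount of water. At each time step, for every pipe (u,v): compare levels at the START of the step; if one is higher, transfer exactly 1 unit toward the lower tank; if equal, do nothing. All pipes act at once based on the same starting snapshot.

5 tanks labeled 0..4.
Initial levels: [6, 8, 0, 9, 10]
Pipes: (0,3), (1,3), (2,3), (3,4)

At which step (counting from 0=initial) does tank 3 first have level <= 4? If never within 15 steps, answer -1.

Step 1: flows [3->0,3->1,3->2,4->3] -> levels [7 9 1 7 9]
Step 2: flows [0=3,1->3,3->2,4->3] -> levels [7 8 2 8 8]
Step 3: flows [3->0,1=3,3->2,3=4] -> levels [8 8 3 6 8]
Step 4: flows [0->3,1->3,3->2,4->3] -> levels [7 7 4 8 7]
Step 5: flows [3->0,3->1,3->2,3->4] -> levels [8 8 5 4 8]
Tank 3 first reaches <=4 at step 5

Answer: 5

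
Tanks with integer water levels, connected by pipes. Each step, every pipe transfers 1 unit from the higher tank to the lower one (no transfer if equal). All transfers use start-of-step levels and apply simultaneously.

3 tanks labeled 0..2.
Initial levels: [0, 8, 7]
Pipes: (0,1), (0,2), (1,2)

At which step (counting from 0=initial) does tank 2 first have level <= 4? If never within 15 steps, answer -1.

Step 1: flows [1->0,2->0,1->2] -> levels [2 6 7]
Step 2: flows [1->0,2->0,2->1] -> levels [4 6 5]
Step 3: flows [1->0,2->0,1->2] -> levels [6 4 5]
Step 4: flows [0->1,0->2,2->1] -> levels [4 6 5]
  -> period-2 cycle (repeats step 2); tank 2 never drops to <=4
Tank 2 never reaches <=4 within 15 steps

Answer: -1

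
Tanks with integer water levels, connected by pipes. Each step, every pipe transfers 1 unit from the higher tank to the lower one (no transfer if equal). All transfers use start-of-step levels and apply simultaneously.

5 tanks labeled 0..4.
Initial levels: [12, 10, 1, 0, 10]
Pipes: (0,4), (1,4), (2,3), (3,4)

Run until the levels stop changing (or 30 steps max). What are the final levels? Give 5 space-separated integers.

Answer: 7 7 6 5 8

Derivation:
Step 1: flows [0->4,1=4,2->3,4->3] -> levels [11 10 0 2 10]
Step 2: flows [0->4,1=4,3->2,4->3] -> levels [10 10 1 2 10]
Step 3: flows [0=4,1=4,3->2,4->3] -> levels [10 10 2 2 9]
Step 4: flows [0->4,1->4,2=3,4->3] -> levels [9 9 2 3 10]
Step 5: flows [4->0,4->1,3->2,4->3] -> levels [10 10 3 3 7]
Step 6: flows [0->4,1->4,2=3,4->3] -> levels [9 9 3 4 8]
Step 7: flows [0->4,1->4,3->2,4->3] -> levels [8 8 4 4 9]
Step 8: flows [4->0,4->1,2=3,4->3] -> levels [9 9 4 5 6]
Step 9: flows [0->4,1->4,3->2,4->3] -> levels [8 8 5 5 7]
Step 10: flows [0->4,1->4,2=3,4->3] -> levels [7 7 5 6 8]
Step 11: flows [4->0,4->1,3->2,4->3] -> levels [8 8 6 6 5]
Step 12: flows [0->4,1->4,2=3,3->4] -> levels [7 7 6 5 8]
Step 13: flows [4->0,4->1,2->3,4->3] -> levels [8 8 5 7 5]
Step 14: flows [0->4,1->4,3->2,3->4] -> levels [7 7 6 5 8]
  -> period-2 cycle: step 14 state = step 12 state; never stabilizes
  -> state at step 30: (30-12) mod 2 = 0, same as step 12 -> [7 7 6 5 8]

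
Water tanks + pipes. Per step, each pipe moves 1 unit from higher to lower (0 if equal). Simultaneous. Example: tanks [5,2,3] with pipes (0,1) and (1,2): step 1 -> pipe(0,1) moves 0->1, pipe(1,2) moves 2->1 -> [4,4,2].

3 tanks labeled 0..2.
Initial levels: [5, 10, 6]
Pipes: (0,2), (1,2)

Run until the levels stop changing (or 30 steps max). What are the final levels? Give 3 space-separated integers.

Step 1: flows [2->0,1->2] -> levels [6 9 6]
Step 2: flows [0=2,1->2] -> levels [6 8 7]
Step 3: flows [2->0,1->2] -> levels [7 7 7]
Step 4: flows [0=2,1=2] -> levels [7 7 7]
  -> stable (no change)

Answer: 7 7 7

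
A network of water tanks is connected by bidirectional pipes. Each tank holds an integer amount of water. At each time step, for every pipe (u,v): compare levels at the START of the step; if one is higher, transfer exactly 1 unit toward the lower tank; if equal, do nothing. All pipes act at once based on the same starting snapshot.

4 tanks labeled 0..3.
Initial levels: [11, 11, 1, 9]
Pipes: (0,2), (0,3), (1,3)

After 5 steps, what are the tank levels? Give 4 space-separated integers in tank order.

Step 1: flows [0->2,0->3,1->3] -> levels [9 10 2 11]
Step 2: flows [0->2,3->0,3->1] -> levels [9 11 3 9]
Step 3: flows [0->2,0=3,1->3] -> levels [8 10 4 10]
Step 4: flows [0->2,3->0,1=3] -> levels [8 10 5 9]
Step 5: flows [0->2,3->0,1->3] -> levels [8 9 6 9]

Answer: 8 9 6 9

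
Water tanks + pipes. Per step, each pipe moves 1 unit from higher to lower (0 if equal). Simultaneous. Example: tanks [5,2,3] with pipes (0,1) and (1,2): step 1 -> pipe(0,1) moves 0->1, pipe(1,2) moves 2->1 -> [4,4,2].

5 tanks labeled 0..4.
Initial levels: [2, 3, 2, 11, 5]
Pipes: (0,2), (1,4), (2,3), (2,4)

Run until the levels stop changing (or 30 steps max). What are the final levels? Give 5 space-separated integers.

Step 1: flows [0=2,4->1,3->2,4->2] -> levels [2 4 4 10 3]
Step 2: flows [2->0,1->4,3->2,2->4] -> levels [3 3 3 9 5]
Step 3: flows [0=2,4->1,3->2,4->2] -> levels [3 4 5 8 3]
Step 4: flows [2->0,1->4,3->2,2->4] -> levels [4 3 4 7 5]
Step 5: flows [0=2,4->1,3->2,4->2] -> levels [4 4 6 6 3]
Step 6: flows [2->0,1->4,2=3,2->4] -> levels [5 3 4 6 5]
Step 7: flows [0->2,4->1,3->2,4->2] -> levels [4 4 7 5 3]
Step 8: flows [2->0,1->4,2->3,2->4] -> levels [5 3 4 6 5]
  -> period-2 cycle: step 8 state = step 6 state; never stabilizes
  -> state at step 30: (30-6) mod 2 = 0, same as step 6 -> [5 3 4 6 5]

Answer: 5 3 4 6 5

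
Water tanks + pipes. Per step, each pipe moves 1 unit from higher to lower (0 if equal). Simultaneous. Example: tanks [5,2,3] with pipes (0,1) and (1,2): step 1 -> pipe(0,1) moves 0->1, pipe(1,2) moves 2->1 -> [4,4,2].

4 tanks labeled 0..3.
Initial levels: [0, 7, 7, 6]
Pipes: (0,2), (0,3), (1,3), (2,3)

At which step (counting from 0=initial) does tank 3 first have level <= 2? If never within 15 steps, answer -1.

Answer: -1

Derivation:
Step 1: flows [2->0,3->0,1->3,2->3] -> levels [2 6 5 7]
Step 2: flows [2->0,3->0,3->1,3->2] -> levels [4 7 5 4]
Step 3: flows [2->0,0=3,1->3,2->3] -> levels [5 6 3 6]
Step 4: flows [0->2,3->0,1=3,3->2] -> levels [5 6 5 4]
Step 5: flows [0=2,0->3,1->3,2->3] -> levels [4 5 4 7]
Step 6: flows [0=2,3->0,3->1,3->2] -> levels [5 6 5 4]
  -> period-2 cycle (repeats step 4); tank 3 never drops to <=2
Tank 3 never reaches <=2 within 15 steps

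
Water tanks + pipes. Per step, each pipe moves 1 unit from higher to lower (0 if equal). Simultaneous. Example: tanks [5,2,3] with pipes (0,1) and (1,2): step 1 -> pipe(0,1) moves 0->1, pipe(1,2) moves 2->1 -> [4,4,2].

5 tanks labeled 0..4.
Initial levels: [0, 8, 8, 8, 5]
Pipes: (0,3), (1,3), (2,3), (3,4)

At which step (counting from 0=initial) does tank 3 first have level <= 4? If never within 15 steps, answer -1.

Step 1: flows [3->0,1=3,2=3,3->4] -> levels [1 8 8 6 6]
Step 2: flows [3->0,1->3,2->3,3=4] -> levels [2 7 7 7 6]
Step 3: flows [3->0,1=3,2=3,3->4] -> levels [3 7 7 5 7]
Step 4: flows [3->0,1->3,2->3,4->3] -> levels [4 6 6 7 6]
Step 5: flows [3->0,3->1,3->2,3->4] -> levels [5 7 7 3 7]
Tank 3 first reaches <=4 at step 5

Answer: 5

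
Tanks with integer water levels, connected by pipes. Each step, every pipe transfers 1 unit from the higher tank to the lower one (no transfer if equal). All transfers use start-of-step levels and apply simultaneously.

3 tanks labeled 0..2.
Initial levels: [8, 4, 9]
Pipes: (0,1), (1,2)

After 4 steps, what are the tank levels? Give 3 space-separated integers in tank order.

Answer: 6 8 7

Derivation:
Step 1: flows [0->1,2->1] -> levels [7 6 8]
Step 2: flows [0->1,2->1] -> levels [6 8 7]
Step 3: flows [1->0,1->2] -> levels [7 6 8]
  -> period-2 cycle: step 3 state = step 1 state
  -> state at step 4: (4-1) mod 2 = 1, same as step 2 -> [6 8 7]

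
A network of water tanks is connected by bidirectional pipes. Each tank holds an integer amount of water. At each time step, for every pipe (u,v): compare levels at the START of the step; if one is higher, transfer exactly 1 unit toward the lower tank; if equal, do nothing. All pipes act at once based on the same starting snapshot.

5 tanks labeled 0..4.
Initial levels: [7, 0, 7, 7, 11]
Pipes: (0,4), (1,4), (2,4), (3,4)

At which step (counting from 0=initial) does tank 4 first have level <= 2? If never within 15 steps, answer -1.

Answer: -1

Derivation:
Step 1: flows [4->0,4->1,4->2,4->3] -> levels [8 1 8 8 7]
Step 2: flows [0->4,4->1,2->4,3->4] -> levels [7 2 7 7 9]
Step 3: flows [4->0,4->1,4->2,4->3] -> levels [8 3 8 8 5]
Step 4: flows [0->4,4->1,2->4,3->4] -> levels [7 4 7 7 7]
Step 5: flows [0=4,4->1,2=4,3=4] -> levels [7 5 7 7 6]
Step 6: flows [0->4,4->1,2->4,3->4] -> levels [6 6 6 6 8]
Step 7: flows [4->0,4->1,4->2,4->3] -> levels [7 7 7 7 4]
Step 8: flows [0->4,1->4,2->4,3->4] -> levels [6 6 6 6 8]
  -> period-2 cycle (repeats step 6); tank 4 never drops to <=2
Tank 4 never reaches <=2 within 15 steps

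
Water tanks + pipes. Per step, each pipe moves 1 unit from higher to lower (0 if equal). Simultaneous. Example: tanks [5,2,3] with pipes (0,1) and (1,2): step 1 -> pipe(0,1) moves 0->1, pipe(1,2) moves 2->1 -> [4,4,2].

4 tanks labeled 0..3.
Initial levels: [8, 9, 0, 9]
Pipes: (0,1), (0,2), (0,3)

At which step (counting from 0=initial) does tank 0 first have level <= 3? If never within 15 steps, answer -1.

Step 1: flows [1->0,0->2,3->0] -> levels [9 8 1 8]
Step 2: flows [0->1,0->2,0->3] -> levels [6 9 2 9]
Step 3: flows [1->0,0->2,3->0] -> levels [7 8 3 8]
Step 4: flows [1->0,0->2,3->0] -> levels [8 7 4 7]
Step 5: flows [0->1,0->2,0->3] -> levels [5 8 5 8]
Step 6: flows [1->0,0=2,3->0] -> levels [7 7 5 7]
Step 7: flows [0=1,0->2,0=3] -> levels [6 7 6 7]
Step 8: flows [1->0,0=2,3->0] -> levels [8 6 6 6]
Step 9: flows [0->1,0->2,0->3] -> levels [5 7 7 7]
Step 10: flows [1->0,2->0,3->0] -> levels [8 6 6 6]
  -> period-2 cycle (repeats step 8); tank 0 never drops to <=3
Tank 0 never reaches <=3 within 15 steps

Answer: -1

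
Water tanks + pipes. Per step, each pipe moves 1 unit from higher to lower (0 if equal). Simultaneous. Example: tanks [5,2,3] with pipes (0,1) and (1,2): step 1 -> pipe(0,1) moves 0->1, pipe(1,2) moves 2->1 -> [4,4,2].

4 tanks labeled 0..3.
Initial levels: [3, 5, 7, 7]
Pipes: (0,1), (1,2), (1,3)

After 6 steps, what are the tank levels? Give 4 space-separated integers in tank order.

Answer: 6 4 6 6

Derivation:
Step 1: flows [1->0,2->1,3->1] -> levels [4 6 6 6]
Step 2: flows [1->0,1=2,1=3] -> levels [5 5 6 6]
Step 3: flows [0=1,2->1,3->1] -> levels [5 7 5 5]
Step 4: flows [1->0,1->2,1->3] -> levels [6 4 6 6]
Step 5: flows [0->1,2->1,3->1] -> levels [5 7 5 5]
  -> period-2 cycle: step 5 state = step 3 state
  -> state at step 6: (6-3) mod 2 = 1, same as step 4 -> [6 4 6 6]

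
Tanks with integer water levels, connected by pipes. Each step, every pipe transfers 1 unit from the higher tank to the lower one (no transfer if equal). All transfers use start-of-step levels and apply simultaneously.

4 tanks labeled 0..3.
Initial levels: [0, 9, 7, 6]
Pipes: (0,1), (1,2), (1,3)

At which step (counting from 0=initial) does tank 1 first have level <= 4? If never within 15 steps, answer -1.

Step 1: flows [1->0,1->2,1->3] -> levels [1 6 8 7]
Step 2: flows [1->0,2->1,3->1] -> levels [2 7 7 6]
Step 3: flows [1->0,1=2,1->3] -> levels [3 5 7 7]
Step 4: flows [1->0,2->1,3->1] -> levels [4 6 6 6]
Step 5: flows [1->0,1=2,1=3] -> levels [5 5 6 6]
Step 6: flows [0=1,2->1,3->1] -> levels [5 7 5 5]
Step 7: flows [1->0,1->2,1->3] -> levels [6 4 6 6]
Tank 1 first reaches <=4 at step 7

Answer: 7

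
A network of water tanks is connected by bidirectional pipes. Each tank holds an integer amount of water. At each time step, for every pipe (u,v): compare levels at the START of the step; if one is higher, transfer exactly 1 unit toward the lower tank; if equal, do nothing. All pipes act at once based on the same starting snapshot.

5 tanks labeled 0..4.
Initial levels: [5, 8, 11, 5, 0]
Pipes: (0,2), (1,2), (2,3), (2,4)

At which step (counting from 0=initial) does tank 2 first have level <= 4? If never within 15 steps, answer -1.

Step 1: flows [2->0,2->1,2->3,2->4] -> levels [6 9 7 6 1]
Step 2: flows [2->0,1->2,2->3,2->4] -> levels [7 8 5 7 2]
Step 3: flows [0->2,1->2,3->2,2->4] -> levels [6 7 7 6 3]
Step 4: flows [2->0,1=2,2->3,2->4] -> levels [7 7 4 7 4]
Tank 2 first reaches <=4 at step 4

Answer: 4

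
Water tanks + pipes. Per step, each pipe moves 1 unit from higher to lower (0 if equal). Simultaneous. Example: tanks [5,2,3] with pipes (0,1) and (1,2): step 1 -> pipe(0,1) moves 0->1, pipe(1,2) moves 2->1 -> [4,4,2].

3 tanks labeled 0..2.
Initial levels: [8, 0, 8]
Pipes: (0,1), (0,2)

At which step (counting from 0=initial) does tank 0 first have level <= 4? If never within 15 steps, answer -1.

Step 1: flows [0->1,0=2] -> levels [7 1 8]
Step 2: flows [0->1,2->0] -> levels [7 2 7]
Step 3: flows [0->1,0=2] -> levels [6 3 7]
Step 4: flows [0->1,2->0] -> levels [6 4 6]
Step 5: flows [0->1,0=2] -> levels [5 5 6]
Step 6: flows [0=1,2->0] -> levels [6 5 5]
Step 7: flows [0->1,0->2] -> levels [4 6 6]
Tank 0 first reaches <=4 at step 7

Answer: 7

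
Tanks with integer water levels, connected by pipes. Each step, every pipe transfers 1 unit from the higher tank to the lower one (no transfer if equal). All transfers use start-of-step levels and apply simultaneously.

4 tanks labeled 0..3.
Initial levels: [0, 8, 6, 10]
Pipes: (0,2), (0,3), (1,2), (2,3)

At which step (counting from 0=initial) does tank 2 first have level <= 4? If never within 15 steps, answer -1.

Answer: -1

Derivation:
Step 1: flows [2->0,3->0,1->2,3->2] -> levels [2 7 7 8]
Step 2: flows [2->0,3->0,1=2,3->2] -> levels [4 7 7 6]
Step 3: flows [2->0,3->0,1=2,2->3] -> levels [6 7 5 6]
Step 4: flows [0->2,0=3,1->2,3->2] -> levels [5 6 8 5]
Step 5: flows [2->0,0=3,2->1,2->3] -> levels [6 7 5 6]
  -> period-2 cycle (repeats step 3); tank 2 never drops to <=4
Tank 2 never reaches <=4 within 15 steps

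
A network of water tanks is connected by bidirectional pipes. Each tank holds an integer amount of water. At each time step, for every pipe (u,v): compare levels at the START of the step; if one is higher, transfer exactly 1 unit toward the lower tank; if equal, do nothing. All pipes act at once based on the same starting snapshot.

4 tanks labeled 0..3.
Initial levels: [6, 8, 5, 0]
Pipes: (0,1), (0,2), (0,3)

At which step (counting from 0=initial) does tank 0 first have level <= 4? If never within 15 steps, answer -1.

Answer: 3

Derivation:
Step 1: flows [1->0,0->2,0->3] -> levels [5 7 6 1]
Step 2: flows [1->0,2->0,0->3] -> levels [6 6 5 2]
Step 3: flows [0=1,0->2,0->3] -> levels [4 6 6 3]
Tank 0 first reaches <=4 at step 3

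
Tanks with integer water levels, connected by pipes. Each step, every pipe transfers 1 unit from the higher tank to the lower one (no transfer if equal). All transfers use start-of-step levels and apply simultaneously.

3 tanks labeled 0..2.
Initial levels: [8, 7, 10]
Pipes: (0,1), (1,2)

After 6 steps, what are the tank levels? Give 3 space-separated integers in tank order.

Answer: 9 7 9

Derivation:
Step 1: flows [0->1,2->1] -> levels [7 9 9]
Step 2: flows [1->0,1=2] -> levels [8 8 9]
Step 3: flows [0=1,2->1] -> levels [8 9 8]
Step 4: flows [1->0,1->2] -> levels [9 7 9]
Step 5: flows [0->1,2->1] -> levels [8 9 8]
  -> period-2 cycle: step 5 state = step 3 state
  -> state at step 6: (6-3) mod 2 = 1, same as step 4 -> [9 7 9]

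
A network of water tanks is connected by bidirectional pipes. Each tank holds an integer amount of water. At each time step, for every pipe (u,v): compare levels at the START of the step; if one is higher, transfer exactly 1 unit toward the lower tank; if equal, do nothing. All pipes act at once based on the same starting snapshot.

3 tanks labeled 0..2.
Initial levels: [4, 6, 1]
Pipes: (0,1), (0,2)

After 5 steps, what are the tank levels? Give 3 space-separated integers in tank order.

Answer: 3 4 4

Derivation:
Step 1: flows [1->0,0->2] -> levels [4 5 2]
Step 2: flows [1->0,0->2] -> levels [4 4 3]
Step 3: flows [0=1,0->2] -> levels [3 4 4]
Step 4: flows [1->0,2->0] -> levels [5 3 3]
Step 5: flows [0->1,0->2] -> levels [3 4 4]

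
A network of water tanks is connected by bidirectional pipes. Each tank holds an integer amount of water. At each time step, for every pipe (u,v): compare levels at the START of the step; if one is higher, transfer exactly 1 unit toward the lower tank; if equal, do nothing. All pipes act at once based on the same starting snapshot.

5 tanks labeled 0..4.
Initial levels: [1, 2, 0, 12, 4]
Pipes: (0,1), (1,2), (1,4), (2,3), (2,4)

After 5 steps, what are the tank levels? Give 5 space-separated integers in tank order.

Step 1: flows [1->0,1->2,4->1,3->2,4->2] -> levels [2 1 3 11 2]
Step 2: flows [0->1,2->1,4->1,3->2,2->4] -> levels [1 4 2 10 2]
Step 3: flows [1->0,1->2,1->4,3->2,2=4] -> levels [2 1 4 9 3]
Step 4: flows [0->1,2->1,4->1,3->2,2->4] -> levels [1 4 3 8 3]
Step 5: flows [1->0,1->2,1->4,3->2,2=4] -> levels [2 1 5 7 4]

Answer: 2 1 5 7 4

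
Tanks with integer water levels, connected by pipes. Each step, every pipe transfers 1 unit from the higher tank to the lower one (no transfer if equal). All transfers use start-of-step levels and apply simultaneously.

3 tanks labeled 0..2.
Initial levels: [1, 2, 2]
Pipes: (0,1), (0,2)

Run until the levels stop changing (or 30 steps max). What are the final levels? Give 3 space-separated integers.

Step 1: flows [1->0,2->0] -> levels [3 1 1]
Step 2: flows [0->1,0->2] -> levels [1 2 2]
  -> period-2 cycle: step 2 state = step 0 state; never stabilizes
  -> state at step 30: (30-0) mod 2 = 0, same as step 0 -> [1 2 2]

Answer: 1 2 2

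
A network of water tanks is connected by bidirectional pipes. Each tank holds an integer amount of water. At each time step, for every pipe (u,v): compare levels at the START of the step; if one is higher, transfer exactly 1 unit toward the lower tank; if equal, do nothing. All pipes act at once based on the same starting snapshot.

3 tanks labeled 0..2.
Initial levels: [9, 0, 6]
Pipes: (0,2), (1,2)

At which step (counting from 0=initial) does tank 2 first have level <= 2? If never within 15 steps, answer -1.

Answer: -1

Derivation:
Step 1: flows [0->2,2->1] -> levels [8 1 6]
Step 2: flows [0->2,2->1] -> levels [7 2 6]
Step 3: flows [0->2,2->1] -> levels [6 3 6]
Step 4: flows [0=2,2->1] -> levels [6 4 5]
Step 5: flows [0->2,2->1] -> levels [5 5 5]
Step 6: flows [0=2,1=2] -> levels [5 5 5]
  -> stable; tank 2 stays at 5 > 2
Tank 2 never reaches <=2 within 15 steps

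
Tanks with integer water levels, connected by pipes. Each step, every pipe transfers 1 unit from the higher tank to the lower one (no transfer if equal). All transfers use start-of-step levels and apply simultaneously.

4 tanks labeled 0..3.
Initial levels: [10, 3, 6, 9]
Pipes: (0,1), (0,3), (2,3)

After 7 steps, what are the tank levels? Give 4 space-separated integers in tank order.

Step 1: flows [0->1,0->3,3->2] -> levels [8 4 7 9]
Step 2: flows [0->1,3->0,3->2] -> levels [8 5 8 7]
Step 3: flows [0->1,0->3,2->3] -> levels [6 6 7 9]
Step 4: flows [0=1,3->0,3->2] -> levels [7 6 8 7]
Step 5: flows [0->1,0=3,2->3] -> levels [6 7 7 8]
Step 6: flows [1->0,3->0,3->2] -> levels [8 6 8 6]
Step 7: flows [0->1,0->3,2->3] -> levels [6 7 7 8]

Answer: 6 7 7 8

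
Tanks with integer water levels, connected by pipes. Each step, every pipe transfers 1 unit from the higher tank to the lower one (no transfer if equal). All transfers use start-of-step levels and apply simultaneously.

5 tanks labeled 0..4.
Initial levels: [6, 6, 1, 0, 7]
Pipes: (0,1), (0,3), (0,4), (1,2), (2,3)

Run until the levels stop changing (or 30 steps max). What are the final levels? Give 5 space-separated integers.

Answer: 3 5 2 5 5

Derivation:
Step 1: flows [0=1,0->3,4->0,1->2,2->3] -> levels [6 5 1 2 6]
Step 2: flows [0->1,0->3,0=4,1->2,3->2] -> levels [4 5 3 2 6]
Step 3: flows [1->0,0->3,4->0,1->2,2->3] -> levels [5 3 3 4 5]
Step 4: flows [0->1,0->3,0=4,1=2,3->2] -> levels [3 4 4 4 5]
Step 5: flows [1->0,3->0,4->0,1=2,2=3] -> levels [6 3 4 3 4]
Step 6: flows [0->1,0->3,0->4,2->1,2->3] -> levels [3 5 2 5 5]
Step 7: flows [1->0,3->0,4->0,1->2,3->2] -> levels [6 3 4 3 4]
  -> period-2 cycle: step 7 state = step 5 state; never stabilizes
  -> state at step 30: (30-5) mod 2 = 1, same as step 6 -> [3 5 2 5 5]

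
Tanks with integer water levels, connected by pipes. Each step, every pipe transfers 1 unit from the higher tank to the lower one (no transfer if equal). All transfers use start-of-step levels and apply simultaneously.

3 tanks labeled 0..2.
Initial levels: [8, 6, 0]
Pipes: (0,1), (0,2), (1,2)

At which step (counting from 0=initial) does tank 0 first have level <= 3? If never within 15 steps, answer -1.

Answer: -1

Derivation:
Step 1: flows [0->1,0->2,1->2] -> levels [6 6 2]
Step 2: flows [0=1,0->2,1->2] -> levels [5 5 4]
Step 3: flows [0=1,0->2,1->2] -> levels [4 4 6]
Step 4: flows [0=1,2->0,2->1] -> levels [5 5 4]
  -> period-2 cycle (repeats step 2); tank 0 never drops to <=3
Tank 0 never reaches <=3 within 15 steps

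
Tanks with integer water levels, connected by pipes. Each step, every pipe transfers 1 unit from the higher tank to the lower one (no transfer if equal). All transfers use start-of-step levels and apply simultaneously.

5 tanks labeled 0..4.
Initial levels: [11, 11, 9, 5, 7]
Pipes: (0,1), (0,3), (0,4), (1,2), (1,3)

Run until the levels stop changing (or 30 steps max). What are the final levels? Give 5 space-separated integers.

Answer: 7 10 8 9 9

Derivation:
Step 1: flows [0=1,0->3,0->4,1->2,1->3] -> levels [9 9 10 7 8]
Step 2: flows [0=1,0->3,0->4,2->1,1->3] -> levels [7 9 9 9 9]
Step 3: flows [1->0,3->0,4->0,1=2,1=3] -> levels [10 8 9 8 8]
Step 4: flows [0->1,0->3,0->4,2->1,1=3] -> levels [7 10 8 9 9]
Step 5: flows [1->0,3->0,4->0,1->2,1->3] -> levels [10 7 9 9 8]
Step 6: flows [0->1,0->3,0->4,2->1,3->1] -> levels [7 10 8 9 9]
  -> period-2 cycle: step 6 state = step 4 state; never stabilizes
  -> state at step 30: (30-4) mod 2 = 0, same as step 4 -> [7 10 8 9 9]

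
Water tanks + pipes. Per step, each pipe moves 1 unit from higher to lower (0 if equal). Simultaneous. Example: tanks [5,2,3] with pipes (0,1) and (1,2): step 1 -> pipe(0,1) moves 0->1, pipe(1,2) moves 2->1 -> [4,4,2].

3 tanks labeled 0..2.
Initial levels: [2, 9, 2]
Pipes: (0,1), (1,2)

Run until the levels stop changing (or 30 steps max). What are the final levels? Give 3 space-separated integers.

Step 1: flows [1->0,1->2] -> levels [3 7 3]
Step 2: flows [1->0,1->2] -> levels [4 5 4]
Step 3: flows [1->0,1->2] -> levels [5 3 5]
Step 4: flows [0->1,2->1] -> levels [4 5 4]
  -> period-2 cycle: step 4 state = step 2 state; never stabilizes
  -> state at step 30: (30-2) mod 2 = 0, same as step 2 -> [4 5 4]

Answer: 4 5 4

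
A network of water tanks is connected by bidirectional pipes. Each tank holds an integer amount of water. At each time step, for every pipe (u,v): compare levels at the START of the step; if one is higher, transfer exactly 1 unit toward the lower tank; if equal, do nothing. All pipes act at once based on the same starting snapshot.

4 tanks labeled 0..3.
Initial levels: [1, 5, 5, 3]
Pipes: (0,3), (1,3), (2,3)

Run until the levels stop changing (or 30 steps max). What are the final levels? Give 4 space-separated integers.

Step 1: flows [3->0,1->3,2->3] -> levels [2 4 4 4]
Step 2: flows [3->0,1=3,2=3] -> levels [3 4 4 3]
Step 3: flows [0=3,1->3,2->3] -> levels [3 3 3 5]
Step 4: flows [3->0,3->1,3->2] -> levels [4 4 4 2]
Step 5: flows [0->3,1->3,2->3] -> levels [3 3 3 5]
  -> period-2 cycle: step 5 state = step 3 state; never stabilizes
  -> state at step 30: (30-3) mod 2 = 1, same as step 4 -> [4 4 4 2]

Answer: 4 4 4 2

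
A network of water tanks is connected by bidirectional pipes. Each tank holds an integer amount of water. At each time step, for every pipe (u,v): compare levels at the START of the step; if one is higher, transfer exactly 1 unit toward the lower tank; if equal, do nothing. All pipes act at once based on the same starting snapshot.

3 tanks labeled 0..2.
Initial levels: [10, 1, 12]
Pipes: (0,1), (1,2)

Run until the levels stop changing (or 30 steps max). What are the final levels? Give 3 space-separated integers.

Answer: 7 9 7

Derivation:
Step 1: flows [0->1,2->1] -> levels [9 3 11]
Step 2: flows [0->1,2->1] -> levels [8 5 10]
Step 3: flows [0->1,2->1] -> levels [7 7 9]
Step 4: flows [0=1,2->1] -> levels [7 8 8]
Step 5: flows [1->0,1=2] -> levels [8 7 8]
Step 6: flows [0->1,2->1] -> levels [7 9 7]
Step 7: flows [1->0,1->2] -> levels [8 7 8]
  -> period-2 cycle: step 7 state = step 5 state; never stabilizes
  -> state at step 30: (30-5) mod 2 = 1, same as step 6 -> [7 9 7]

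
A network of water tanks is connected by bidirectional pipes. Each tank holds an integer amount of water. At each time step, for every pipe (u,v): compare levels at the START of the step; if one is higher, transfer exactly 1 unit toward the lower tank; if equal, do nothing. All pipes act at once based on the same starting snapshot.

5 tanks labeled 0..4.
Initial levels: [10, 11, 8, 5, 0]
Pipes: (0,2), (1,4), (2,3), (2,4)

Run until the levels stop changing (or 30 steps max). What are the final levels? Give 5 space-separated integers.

Answer: 7 7 5 7 8

Derivation:
Step 1: flows [0->2,1->4,2->3,2->4] -> levels [9 10 7 6 2]
Step 2: flows [0->2,1->4,2->3,2->4] -> levels [8 9 6 7 4]
Step 3: flows [0->2,1->4,3->2,2->4] -> levels [7 8 7 6 6]
Step 4: flows [0=2,1->4,2->3,2->4] -> levels [7 7 5 7 8]
Step 5: flows [0->2,4->1,3->2,4->2] -> levels [6 8 8 6 6]
Step 6: flows [2->0,1->4,2->3,2->4] -> levels [7 7 5 7 8]
  -> period-2 cycle: step 6 state = step 4 state; never stabilizes
  -> state at step 30: (30-4) mod 2 = 0, same as step 4 -> [7 7 5 7 8]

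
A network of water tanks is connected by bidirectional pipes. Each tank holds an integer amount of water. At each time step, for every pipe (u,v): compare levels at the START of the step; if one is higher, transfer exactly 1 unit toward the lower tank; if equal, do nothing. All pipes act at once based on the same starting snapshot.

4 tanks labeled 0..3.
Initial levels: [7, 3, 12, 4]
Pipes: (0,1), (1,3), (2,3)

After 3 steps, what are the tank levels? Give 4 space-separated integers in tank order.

Step 1: flows [0->1,3->1,2->3] -> levels [6 5 11 4]
Step 2: flows [0->1,1->3,2->3] -> levels [5 5 10 6]
Step 3: flows [0=1,3->1,2->3] -> levels [5 6 9 6]

Answer: 5 6 9 6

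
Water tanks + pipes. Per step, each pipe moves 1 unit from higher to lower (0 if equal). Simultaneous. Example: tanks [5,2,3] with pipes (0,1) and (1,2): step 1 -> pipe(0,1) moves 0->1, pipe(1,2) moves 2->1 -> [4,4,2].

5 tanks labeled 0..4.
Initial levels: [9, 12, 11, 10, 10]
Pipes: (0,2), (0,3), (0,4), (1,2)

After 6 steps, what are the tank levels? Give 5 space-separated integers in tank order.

Answer: 9 11 12 10 10

Derivation:
Step 1: flows [2->0,3->0,4->0,1->2] -> levels [12 11 11 9 9]
Step 2: flows [0->2,0->3,0->4,1=2] -> levels [9 11 12 10 10]
Step 3: flows [2->0,3->0,4->0,2->1] -> levels [12 12 10 9 9]
Step 4: flows [0->2,0->3,0->4,1->2] -> levels [9 11 12 10 10]
  -> period-2 cycle: step 4 state = step 2 state
  -> state at step 6: (6-2) mod 2 = 0, same as step 2 -> [9 11 12 10 10]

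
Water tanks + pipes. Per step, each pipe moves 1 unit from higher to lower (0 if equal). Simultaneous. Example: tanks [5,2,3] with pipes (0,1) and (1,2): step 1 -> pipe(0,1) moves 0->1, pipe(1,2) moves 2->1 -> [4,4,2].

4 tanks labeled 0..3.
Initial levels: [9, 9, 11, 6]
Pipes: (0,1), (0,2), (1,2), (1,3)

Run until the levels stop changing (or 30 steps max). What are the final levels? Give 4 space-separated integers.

Step 1: flows [0=1,2->0,2->1,1->3] -> levels [10 9 9 7]
Step 2: flows [0->1,0->2,1=2,1->3] -> levels [8 9 10 8]
Step 3: flows [1->0,2->0,2->1,1->3] -> levels [10 8 8 9]
Step 4: flows [0->1,0->2,1=2,3->1] -> levels [8 10 9 8]
Step 5: flows [1->0,2->0,1->2,1->3] -> levels [10 7 9 9]
Step 6: flows [0->1,0->2,2->1,3->1] -> levels [8 10 9 8]
  -> period-2 cycle: step 6 state = step 4 state; never stabilizes
  -> state at step 30: (30-4) mod 2 = 0, same as step 4 -> [8 10 9 8]

Answer: 8 10 9 8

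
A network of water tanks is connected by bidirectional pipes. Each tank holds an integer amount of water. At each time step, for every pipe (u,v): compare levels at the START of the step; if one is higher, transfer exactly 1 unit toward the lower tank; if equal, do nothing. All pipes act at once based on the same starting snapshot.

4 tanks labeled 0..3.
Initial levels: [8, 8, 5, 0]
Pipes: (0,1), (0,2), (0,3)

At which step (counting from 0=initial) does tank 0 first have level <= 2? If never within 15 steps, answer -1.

Step 1: flows [0=1,0->2,0->3] -> levels [6 8 6 1]
Step 2: flows [1->0,0=2,0->3] -> levels [6 7 6 2]
Step 3: flows [1->0,0=2,0->3] -> levels [6 6 6 3]
Step 4: flows [0=1,0=2,0->3] -> levels [5 6 6 4]
Step 5: flows [1->0,2->0,0->3] -> levels [6 5 5 5]
Step 6: flows [0->1,0->2,0->3] -> levels [3 6 6 6]
Step 7: flows [1->0,2->0,3->0] -> levels [6 5 5 5]
  -> period-2 cycle (repeats step 5); tank 0 never drops to <=2
Tank 0 never reaches <=2 within 15 steps

Answer: -1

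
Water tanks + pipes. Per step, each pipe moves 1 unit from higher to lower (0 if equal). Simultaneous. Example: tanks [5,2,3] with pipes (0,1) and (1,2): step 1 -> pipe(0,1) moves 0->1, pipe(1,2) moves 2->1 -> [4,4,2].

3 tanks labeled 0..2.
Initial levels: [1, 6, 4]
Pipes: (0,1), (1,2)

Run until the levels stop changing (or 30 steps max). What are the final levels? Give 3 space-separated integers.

Step 1: flows [1->0,1->2] -> levels [2 4 5]
Step 2: flows [1->0,2->1] -> levels [3 4 4]
Step 3: flows [1->0,1=2] -> levels [4 3 4]
Step 4: flows [0->1,2->1] -> levels [3 5 3]
Step 5: flows [1->0,1->2] -> levels [4 3 4]
  -> period-2 cycle: step 5 state = step 3 state; never stabilizes
  -> state at step 30: (30-3) mod 2 = 1, same as step 4 -> [3 5 3]

Answer: 3 5 3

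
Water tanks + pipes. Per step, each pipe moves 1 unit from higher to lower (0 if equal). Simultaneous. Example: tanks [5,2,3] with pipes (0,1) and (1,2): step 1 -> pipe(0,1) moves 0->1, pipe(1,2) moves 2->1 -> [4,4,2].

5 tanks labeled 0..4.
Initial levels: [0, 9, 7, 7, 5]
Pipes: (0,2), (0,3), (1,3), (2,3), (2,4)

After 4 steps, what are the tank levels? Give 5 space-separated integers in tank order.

Answer: 5 6 7 5 5

Derivation:
Step 1: flows [2->0,3->0,1->3,2=3,2->4] -> levels [2 8 5 7 6]
Step 2: flows [2->0,3->0,1->3,3->2,4->2] -> levels [4 7 6 6 5]
Step 3: flows [2->0,3->0,1->3,2=3,2->4] -> levels [6 6 4 6 6]
Step 4: flows [0->2,0=3,1=3,3->2,4->2] -> levels [5 6 7 5 5]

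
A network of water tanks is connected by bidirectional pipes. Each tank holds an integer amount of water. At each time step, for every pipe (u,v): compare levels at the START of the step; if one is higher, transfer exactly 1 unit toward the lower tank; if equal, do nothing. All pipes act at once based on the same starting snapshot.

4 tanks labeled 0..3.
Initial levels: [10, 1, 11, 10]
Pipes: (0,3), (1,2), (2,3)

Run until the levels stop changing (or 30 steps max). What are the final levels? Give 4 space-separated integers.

Step 1: flows [0=3,2->1,2->3] -> levels [10 2 9 11]
Step 2: flows [3->0,2->1,3->2] -> levels [11 3 9 9]
Step 3: flows [0->3,2->1,2=3] -> levels [10 4 8 10]
Step 4: flows [0=3,2->1,3->2] -> levels [10 5 8 9]
Step 5: flows [0->3,2->1,3->2] -> levels [9 6 8 9]
Step 6: flows [0=3,2->1,3->2] -> levels [9 7 8 8]
Step 7: flows [0->3,2->1,2=3] -> levels [8 8 7 9]
Step 8: flows [3->0,1->2,3->2] -> levels [9 7 9 7]
Step 9: flows [0->3,2->1,2->3] -> levels [8 8 7 9]
  -> period-2 cycle: step 9 state = step 7 state; never stabilizes
  -> state at step 30: (30-7) mod 2 = 1, same as step 8 -> [9 7 9 7]

Answer: 9 7 9 7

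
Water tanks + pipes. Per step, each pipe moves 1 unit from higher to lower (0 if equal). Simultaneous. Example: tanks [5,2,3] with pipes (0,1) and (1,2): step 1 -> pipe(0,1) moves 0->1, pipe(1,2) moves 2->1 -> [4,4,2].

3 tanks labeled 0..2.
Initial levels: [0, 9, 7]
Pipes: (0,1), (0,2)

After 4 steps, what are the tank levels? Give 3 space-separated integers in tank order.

Step 1: flows [1->0,2->0] -> levels [2 8 6]
Step 2: flows [1->0,2->0] -> levels [4 7 5]
Step 3: flows [1->0,2->0] -> levels [6 6 4]
Step 4: flows [0=1,0->2] -> levels [5 6 5]

Answer: 5 6 5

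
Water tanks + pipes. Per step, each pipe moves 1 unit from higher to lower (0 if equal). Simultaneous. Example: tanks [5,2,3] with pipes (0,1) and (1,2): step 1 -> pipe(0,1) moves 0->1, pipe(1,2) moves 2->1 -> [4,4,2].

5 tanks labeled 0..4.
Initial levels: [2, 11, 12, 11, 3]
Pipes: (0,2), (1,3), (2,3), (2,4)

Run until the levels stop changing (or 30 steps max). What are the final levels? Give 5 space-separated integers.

Answer: 8 8 6 9 8

Derivation:
Step 1: flows [2->0,1=3,2->3,2->4] -> levels [3 11 9 12 4]
Step 2: flows [2->0,3->1,3->2,2->4] -> levels [4 12 8 10 5]
Step 3: flows [2->0,1->3,3->2,2->4] -> levels [5 11 7 10 6]
Step 4: flows [2->0,1->3,3->2,2->4] -> levels [6 10 6 10 7]
Step 5: flows [0=2,1=3,3->2,4->2] -> levels [6 10 8 9 6]
Step 6: flows [2->0,1->3,3->2,2->4] -> levels [7 9 7 9 7]
Step 7: flows [0=2,1=3,3->2,2=4] -> levels [7 9 8 8 7]
Step 8: flows [2->0,1->3,2=3,2->4] -> levels [8 8 6 9 8]
Step 9: flows [0->2,3->1,3->2,4->2] -> levels [7 9 9 7 7]
Step 10: flows [2->0,1->3,2->3,2->4] -> levels [8 8 6 9 8]
  -> period-2 cycle: step 10 state = step 8 state; never stabilizes
  -> state at step 30: (30-8) mod 2 = 0, same as step 8 -> [8 8 6 9 8]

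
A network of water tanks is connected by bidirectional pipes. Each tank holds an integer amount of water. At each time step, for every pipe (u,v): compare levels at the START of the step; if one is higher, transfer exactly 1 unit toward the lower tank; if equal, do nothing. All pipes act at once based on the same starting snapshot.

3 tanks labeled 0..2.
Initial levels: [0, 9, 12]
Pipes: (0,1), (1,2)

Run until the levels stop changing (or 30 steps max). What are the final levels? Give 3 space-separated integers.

Step 1: flows [1->0,2->1] -> levels [1 9 11]
Step 2: flows [1->0,2->1] -> levels [2 9 10]
Step 3: flows [1->0,2->1] -> levels [3 9 9]
Step 4: flows [1->0,1=2] -> levels [4 8 9]
Step 5: flows [1->0,2->1] -> levels [5 8 8]
Step 6: flows [1->0,1=2] -> levels [6 7 8]
Step 7: flows [1->0,2->1] -> levels [7 7 7]
Step 8: flows [0=1,1=2] -> levels [7 7 7]
  -> stable (no change)

Answer: 7 7 7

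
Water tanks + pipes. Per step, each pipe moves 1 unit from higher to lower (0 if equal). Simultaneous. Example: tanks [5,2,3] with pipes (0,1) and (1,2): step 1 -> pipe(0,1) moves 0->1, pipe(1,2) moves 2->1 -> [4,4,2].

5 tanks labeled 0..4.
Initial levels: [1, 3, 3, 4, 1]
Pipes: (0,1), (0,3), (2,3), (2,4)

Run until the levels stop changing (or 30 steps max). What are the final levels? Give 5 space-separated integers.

Answer: 1 3 1 4 3

Derivation:
Step 1: flows [1->0,3->0,3->2,2->4] -> levels [3 2 3 2 2]
Step 2: flows [0->1,0->3,2->3,2->4] -> levels [1 3 1 4 3]
Step 3: flows [1->0,3->0,3->2,4->2] -> levels [3 2 3 2 2]
  -> period-2 cycle: step 3 state = step 1 state; never stabilizes
  -> state at step 30: (30-1) mod 2 = 1, same as step 2 -> [1 3 1 4 3]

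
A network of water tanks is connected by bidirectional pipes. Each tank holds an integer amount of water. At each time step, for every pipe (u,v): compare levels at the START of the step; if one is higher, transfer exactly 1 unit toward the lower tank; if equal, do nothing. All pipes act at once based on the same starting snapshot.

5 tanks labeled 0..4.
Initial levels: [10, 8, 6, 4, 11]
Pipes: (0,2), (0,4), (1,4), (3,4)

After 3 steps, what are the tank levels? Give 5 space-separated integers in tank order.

Step 1: flows [0->2,4->0,4->1,4->3] -> levels [10 9 7 5 8]
Step 2: flows [0->2,0->4,1->4,4->3] -> levels [8 8 8 6 9]
Step 3: flows [0=2,4->0,4->1,4->3] -> levels [9 9 8 7 6]

Answer: 9 9 8 7 6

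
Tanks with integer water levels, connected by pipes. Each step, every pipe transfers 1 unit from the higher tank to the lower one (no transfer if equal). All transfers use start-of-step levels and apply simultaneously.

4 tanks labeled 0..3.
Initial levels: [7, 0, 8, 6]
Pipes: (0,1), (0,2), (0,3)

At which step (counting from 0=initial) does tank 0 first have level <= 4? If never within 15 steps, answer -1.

Answer: 3

Derivation:
Step 1: flows [0->1,2->0,0->3] -> levels [6 1 7 7]
Step 2: flows [0->1,2->0,3->0] -> levels [7 2 6 6]
Step 3: flows [0->1,0->2,0->3] -> levels [4 3 7 7]
Tank 0 first reaches <=4 at step 3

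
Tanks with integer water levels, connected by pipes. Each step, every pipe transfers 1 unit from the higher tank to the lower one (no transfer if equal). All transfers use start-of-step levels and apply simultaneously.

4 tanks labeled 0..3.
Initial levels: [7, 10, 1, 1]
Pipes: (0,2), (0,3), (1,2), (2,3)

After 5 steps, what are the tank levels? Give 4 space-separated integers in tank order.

Answer: 5 5 5 4

Derivation:
Step 1: flows [0->2,0->3,1->2,2=3] -> levels [5 9 3 2]
Step 2: flows [0->2,0->3,1->2,2->3] -> levels [3 8 4 4]
Step 3: flows [2->0,3->0,1->2,2=3] -> levels [5 7 4 3]
Step 4: flows [0->2,0->3,1->2,2->3] -> levels [3 6 5 5]
Step 5: flows [2->0,3->0,1->2,2=3] -> levels [5 5 5 4]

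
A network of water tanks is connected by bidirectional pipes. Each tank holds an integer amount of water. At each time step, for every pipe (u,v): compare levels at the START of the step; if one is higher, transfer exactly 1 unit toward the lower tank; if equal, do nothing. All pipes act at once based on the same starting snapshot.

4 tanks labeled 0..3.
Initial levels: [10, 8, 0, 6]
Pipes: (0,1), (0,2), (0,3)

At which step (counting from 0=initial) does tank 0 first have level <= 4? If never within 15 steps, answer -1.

Answer: 6

Derivation:
Step 1: flows [0->1,0->2,0->3] -> levels [7 9 1 7]
Step 2: flows [1->0,0->2,0=3] -> levels [7 8 2 7]
Step 3: flows [1->0,0->2,0=3] -> levels [7 7 3 7]
Step 4: flows [0=1,0->2,0=3] -> levels [6 7 4 7]
Step 5: flows [1->0,0->2,3->0] -> levels [7 6 5 6]
Step 6: flows [0->1,0->2,0->3] -> levels [4 7 6 7]
Tank 0 first reaches <=4 at step 6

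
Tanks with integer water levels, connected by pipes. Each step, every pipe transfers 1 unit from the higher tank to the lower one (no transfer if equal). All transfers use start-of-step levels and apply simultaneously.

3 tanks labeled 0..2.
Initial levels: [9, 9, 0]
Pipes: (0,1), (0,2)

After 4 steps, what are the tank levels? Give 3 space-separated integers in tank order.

Answer: 7 7 4

Derivation:
Step 1: flows [0=1,0->2] -> levels [8 9 1]
Step 2: flows [1->0,0->2] -> levels [8 8 2]
Step 3: flows [0=1,0->2] -> levels [7 8 3]
Step 4: flows [1->0,0->2] -> levels [7 7 4]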